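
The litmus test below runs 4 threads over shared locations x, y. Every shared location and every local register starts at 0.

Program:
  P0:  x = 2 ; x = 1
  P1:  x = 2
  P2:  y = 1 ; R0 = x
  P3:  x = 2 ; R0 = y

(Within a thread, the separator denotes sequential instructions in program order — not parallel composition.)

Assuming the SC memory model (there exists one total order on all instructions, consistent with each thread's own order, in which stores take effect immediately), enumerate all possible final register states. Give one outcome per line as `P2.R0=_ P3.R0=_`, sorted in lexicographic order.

outcome vector order: (P2.R0,P3.R0)
|SC outcomes| = 5

P2.R0=0 P3.R0=1
P2.R0=1 P3.R0=0
P2.R0=1 P3.R0=1
P2.R0=2 P3.R0=0
P2.R0=2 P3.R0=1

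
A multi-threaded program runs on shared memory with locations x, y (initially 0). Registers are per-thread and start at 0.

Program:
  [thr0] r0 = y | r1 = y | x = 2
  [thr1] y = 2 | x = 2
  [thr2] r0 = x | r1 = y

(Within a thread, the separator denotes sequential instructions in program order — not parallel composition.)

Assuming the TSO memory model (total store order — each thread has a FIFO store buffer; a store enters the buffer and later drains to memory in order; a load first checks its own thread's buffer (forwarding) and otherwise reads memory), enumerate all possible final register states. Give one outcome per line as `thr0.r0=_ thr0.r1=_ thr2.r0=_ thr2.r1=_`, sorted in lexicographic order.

thr0.r0=0 thr0.r1=0 thr2.r0=0 thr2.r1=0
thr0.r0=0 thr0.r1=0 thr2.r0=0 thr2.r1=2
thr0.r0=0 thr0.r1=0 thr2.r0=2 thr2.r1=0
thr0.r0=0 thr0.r1=0 thr2.r0=2 thr2.r1=2
thr0.r0=0 thr0.r1=2 thr2.r0=0 thr2.r1=0
thr0.r0=0 thr0.r1=2 thr2.r0=0 thr2.r1=2
thr0.r0=0 thr0.r1=2 thr2.r0=2 thr2.r1=2
thr0.r0=2 thr0.r1=2 thr2.r0=0 thr2.r1=0
thr0.r0=2 thr0.r1=2 thr2.r0=0 thr2.r1=2
thr0.r0=2 thr0.r1=2 thr2.r0=2 thr2.r1=2

outcome vector order: (thr0.r0,thr0.r1,thr2.r0,thr2.r1)
|TSO outcomes| = 10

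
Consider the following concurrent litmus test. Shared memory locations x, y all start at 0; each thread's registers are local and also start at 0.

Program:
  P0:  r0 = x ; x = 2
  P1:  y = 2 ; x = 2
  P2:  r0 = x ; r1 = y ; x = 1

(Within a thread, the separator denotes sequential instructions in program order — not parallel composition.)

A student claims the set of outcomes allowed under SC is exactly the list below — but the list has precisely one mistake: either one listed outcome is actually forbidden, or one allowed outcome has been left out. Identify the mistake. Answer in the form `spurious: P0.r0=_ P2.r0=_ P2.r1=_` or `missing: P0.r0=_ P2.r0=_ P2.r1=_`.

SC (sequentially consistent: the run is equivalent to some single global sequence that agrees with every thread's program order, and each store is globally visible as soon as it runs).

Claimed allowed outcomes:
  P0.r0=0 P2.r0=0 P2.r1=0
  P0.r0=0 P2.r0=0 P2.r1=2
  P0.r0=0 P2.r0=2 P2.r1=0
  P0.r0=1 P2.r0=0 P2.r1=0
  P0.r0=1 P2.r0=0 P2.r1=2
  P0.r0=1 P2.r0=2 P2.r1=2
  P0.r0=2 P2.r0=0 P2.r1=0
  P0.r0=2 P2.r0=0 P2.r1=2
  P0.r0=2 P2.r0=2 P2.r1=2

missing: P0.r0=0 P2.r0=2 P2.r1=2

outcome vector order: (P0.r0,P2.r0,P2.r1)
SC: 10 outcomes — {0/0/0, 0/0/2, 0/2/0, 0/2/2, 1/0/0, 1/0/2, 1/2/2, 2/0/0, 2/0/2, 2/2/2}
SC∖claimed = {0/2/2}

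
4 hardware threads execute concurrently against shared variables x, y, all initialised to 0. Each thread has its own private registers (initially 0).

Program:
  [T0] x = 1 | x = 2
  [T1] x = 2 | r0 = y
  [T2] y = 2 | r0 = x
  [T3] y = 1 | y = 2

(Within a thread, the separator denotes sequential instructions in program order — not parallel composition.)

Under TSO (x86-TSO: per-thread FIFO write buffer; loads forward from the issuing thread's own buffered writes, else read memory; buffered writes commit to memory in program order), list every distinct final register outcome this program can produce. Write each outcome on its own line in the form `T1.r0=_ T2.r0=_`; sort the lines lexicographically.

T1.r0=0 T2.r0=0
T1.r0=0 T2.r0=1
T1.r0=0 T2.r0=2
T1.r0=1 T2.r0=0
T1.r0=1 T2.r0=1
T1.r0=1 T2.r0=2
T1.r0=2 T2.r0=0
T1.r0=2 T2.r0=1
T1.r0=2 T2.r0=2

outcome vector order: (T1.r0,T2.r0)
|TSO outcomes| = 9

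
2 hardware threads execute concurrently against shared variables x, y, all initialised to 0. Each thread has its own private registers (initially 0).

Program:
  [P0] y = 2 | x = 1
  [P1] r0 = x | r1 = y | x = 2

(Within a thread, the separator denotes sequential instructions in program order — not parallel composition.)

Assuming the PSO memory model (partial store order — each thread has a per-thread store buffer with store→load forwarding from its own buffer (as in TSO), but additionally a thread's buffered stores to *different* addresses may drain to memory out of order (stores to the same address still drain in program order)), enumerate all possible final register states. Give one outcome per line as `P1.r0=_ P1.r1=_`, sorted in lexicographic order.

outcome vector order: (P1.r0,P1.r1)
|PSO outcomes| = 4

P1.r0=0 P1.r1=0
P1.r0=0 P1.r1=2
P1.r0=1 P1.r1=0
P1.r0=1 P1.r1=2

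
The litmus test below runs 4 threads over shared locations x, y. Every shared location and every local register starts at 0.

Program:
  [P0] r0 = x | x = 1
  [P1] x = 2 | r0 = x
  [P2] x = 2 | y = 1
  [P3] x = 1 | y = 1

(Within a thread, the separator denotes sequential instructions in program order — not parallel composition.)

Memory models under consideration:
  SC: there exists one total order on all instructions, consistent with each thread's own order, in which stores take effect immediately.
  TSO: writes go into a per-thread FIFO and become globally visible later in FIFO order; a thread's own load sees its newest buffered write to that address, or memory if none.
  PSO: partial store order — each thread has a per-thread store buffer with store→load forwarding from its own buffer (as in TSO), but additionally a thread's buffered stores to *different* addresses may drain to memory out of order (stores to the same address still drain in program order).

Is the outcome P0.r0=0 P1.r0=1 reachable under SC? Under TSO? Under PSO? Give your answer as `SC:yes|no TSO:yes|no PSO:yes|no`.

outcome vector order: (P0.r0,P1.r0)
SC: 6 outcomes — {<0 1>, <0 2>, <1 1>, <1 2>, <2 1>, <2 2>}
TSO: 6 outcomes — {<0 1>, <0 2>, <1 1>, <1 2>, <2 1>, <2 2>}
PSO: 6 outcomes — {<0 1>, <0 2>, <1 1>, <1 2>, <2 1>, <2 2>}
target <0 1> ∈ {SC,TSO,PSO}

SC:yes TSO:yes PSO:yes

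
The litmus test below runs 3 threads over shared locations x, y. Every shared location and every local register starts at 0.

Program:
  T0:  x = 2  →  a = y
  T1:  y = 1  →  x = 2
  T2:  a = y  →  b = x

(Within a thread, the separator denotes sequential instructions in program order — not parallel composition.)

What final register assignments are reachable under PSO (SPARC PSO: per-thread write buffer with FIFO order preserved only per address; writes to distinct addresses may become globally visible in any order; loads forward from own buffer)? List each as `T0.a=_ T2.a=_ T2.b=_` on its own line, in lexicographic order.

outcome vector order: (T0.a,T2.a,T2.b)
|PSO outcomes| = 8

T0.a=0 T2.a=0 T2.b=0
T0.a=0 T2.a=0 T2.b=2
T0.a=0 T2.a=1 T2.b=0
T0.a=0 T2.a=1 T2.b=2
T0.a=1 T2.a=0 T2.b=0
T0.a=1 T2.a=0 T2.b=2
T0.a=1 T2.a=1 T2.b=0
T0.a=1 T2.a=1 T2.b=2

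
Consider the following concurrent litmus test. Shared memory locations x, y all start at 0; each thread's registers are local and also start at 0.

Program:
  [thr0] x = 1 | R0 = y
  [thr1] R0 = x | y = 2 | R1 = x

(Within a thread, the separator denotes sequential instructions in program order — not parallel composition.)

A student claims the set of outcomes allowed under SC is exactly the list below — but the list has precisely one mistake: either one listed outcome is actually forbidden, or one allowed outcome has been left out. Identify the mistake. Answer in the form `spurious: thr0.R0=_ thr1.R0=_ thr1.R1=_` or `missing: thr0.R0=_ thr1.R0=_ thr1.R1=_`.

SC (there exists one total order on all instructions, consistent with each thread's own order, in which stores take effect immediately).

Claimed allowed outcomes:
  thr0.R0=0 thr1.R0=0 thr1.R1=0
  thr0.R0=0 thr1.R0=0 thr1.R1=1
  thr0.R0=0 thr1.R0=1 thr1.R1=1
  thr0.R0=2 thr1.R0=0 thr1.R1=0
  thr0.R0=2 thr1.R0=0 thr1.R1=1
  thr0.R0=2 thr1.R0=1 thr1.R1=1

spurious: thr0.R0=0 thr1.R0=0 thr1.R1=0

outcome vector order: (thr0.R0,thr1.R0,thr1.R1)
SC: 5 outcomes — {0/0/1 0/1/1 2/0/0 2/0/1 2/1/1}
claimed∖SC = {0/0/0}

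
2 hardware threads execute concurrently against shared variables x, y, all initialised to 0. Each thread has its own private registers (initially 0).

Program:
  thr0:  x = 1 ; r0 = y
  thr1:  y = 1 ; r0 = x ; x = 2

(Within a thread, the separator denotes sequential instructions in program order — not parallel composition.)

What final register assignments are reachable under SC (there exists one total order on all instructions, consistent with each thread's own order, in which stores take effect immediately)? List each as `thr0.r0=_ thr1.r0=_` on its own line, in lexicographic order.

thr0.r0=0 thr1.r0=1
thr0.r0=1 thr1.r0=0
thr0.r0=1 thr1.r0=1

outcome vector order: (thr0.r0,thr1.r0)
|SC outcomes| = 3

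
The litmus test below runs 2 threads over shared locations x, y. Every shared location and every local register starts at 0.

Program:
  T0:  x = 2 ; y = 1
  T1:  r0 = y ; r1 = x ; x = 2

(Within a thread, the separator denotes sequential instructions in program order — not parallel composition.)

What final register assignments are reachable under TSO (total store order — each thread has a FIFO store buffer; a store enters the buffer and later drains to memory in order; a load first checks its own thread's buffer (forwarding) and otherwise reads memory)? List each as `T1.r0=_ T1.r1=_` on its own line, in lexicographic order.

T1.r0=0 T1.r1=0
T1.r0=0 T1.r1=2
T1.r0=1 T1.r1=2

outcome vector order: (T1.r0,T1.r1)
|TSO outcomes| = 3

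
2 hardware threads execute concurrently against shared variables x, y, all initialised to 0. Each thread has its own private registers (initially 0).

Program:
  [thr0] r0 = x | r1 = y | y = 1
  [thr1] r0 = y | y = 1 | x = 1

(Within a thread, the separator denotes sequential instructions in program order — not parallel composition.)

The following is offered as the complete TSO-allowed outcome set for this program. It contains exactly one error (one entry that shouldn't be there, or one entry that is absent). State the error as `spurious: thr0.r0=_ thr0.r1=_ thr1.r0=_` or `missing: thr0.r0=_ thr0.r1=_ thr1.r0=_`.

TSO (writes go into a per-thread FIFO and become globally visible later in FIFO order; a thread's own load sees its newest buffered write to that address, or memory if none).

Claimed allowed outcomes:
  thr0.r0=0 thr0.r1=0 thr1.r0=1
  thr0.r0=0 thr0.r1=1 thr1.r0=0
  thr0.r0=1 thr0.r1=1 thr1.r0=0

outcome vector order: (thr0.r0,thr0.r1,thr1.r0)
under TSO → 000; 001; 010; 110
TSO∖claimed = {000}

missing: thr0.r0=0 thr0.r1=0 thr1.r0=0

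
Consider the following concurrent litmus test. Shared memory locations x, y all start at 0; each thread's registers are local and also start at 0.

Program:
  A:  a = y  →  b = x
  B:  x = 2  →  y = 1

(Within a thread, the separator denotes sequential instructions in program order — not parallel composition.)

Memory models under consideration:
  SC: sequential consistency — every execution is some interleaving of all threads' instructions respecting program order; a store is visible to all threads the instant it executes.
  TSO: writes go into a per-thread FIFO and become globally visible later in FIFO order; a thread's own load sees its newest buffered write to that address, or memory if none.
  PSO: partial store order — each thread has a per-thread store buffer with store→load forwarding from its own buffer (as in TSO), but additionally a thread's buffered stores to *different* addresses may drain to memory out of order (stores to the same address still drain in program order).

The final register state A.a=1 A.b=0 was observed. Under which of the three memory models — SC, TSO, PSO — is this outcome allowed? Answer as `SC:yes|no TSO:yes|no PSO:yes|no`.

SC:no TSO:no PSO:yes

outcome vector order: (A.a,A.b)
SC: 3 outcomes — {00 02 12}
TSO: 3 outcomes — {00 02 12}
PSO: 4 outcomes — {00 02 10 12}
target 10 ∈ {PSO}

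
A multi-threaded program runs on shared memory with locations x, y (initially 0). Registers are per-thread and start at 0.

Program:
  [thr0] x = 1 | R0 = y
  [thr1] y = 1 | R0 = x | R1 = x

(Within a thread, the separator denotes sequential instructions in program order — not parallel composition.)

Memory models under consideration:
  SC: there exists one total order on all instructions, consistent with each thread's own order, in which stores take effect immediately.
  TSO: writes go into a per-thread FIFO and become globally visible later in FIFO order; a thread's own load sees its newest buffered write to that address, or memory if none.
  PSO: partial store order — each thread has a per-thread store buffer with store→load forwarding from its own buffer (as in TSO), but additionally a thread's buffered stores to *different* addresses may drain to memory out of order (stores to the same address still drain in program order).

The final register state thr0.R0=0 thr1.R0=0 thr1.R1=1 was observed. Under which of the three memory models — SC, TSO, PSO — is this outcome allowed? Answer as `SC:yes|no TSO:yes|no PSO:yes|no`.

outcome vector order: (thr0.R0,thr1.R0,thr1.R1)
[SC] allowed = {(0,1,1) (1,0,0) (1,0,1) (1,1,1)}
[TSO] allowed = {(0,0,0) (0,0,1) (0,1,1) (1,0,0) (1,0,1) (1,1,1)}
[PSO] allowed = {(0,0,0) (0,0,1) (0,1,1) (1,0,0) (1,0,1) (1,1,1)}
target (0,0,1) ∈ {TSO,PSO}

SC:no TSO:yes PSO:yes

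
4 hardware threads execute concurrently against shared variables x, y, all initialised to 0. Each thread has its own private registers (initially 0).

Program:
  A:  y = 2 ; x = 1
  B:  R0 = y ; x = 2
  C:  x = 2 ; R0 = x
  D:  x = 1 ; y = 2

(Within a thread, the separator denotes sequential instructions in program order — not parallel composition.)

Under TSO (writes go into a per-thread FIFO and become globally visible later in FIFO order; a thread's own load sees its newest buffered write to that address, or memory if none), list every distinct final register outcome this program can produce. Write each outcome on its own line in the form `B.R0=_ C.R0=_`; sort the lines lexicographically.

outcome vector order: (B.R0,C.R0)
|TSO outcomes| = 4

B.R0=0 C.R0=1
B.R0=0 C.R0=2
B.R0=2 C.R0=1
B.R0=2 C.R0=2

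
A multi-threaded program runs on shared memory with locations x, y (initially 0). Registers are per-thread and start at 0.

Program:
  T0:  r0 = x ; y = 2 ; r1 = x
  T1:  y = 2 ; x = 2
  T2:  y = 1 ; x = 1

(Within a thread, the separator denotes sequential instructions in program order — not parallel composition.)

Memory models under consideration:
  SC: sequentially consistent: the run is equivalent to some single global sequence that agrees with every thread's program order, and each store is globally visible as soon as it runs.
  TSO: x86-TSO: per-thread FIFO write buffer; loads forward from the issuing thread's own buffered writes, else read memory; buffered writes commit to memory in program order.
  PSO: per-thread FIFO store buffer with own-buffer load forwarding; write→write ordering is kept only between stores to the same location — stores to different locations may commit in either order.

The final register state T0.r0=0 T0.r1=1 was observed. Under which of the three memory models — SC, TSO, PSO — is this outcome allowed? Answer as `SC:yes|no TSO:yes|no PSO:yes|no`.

SC:yes TSO:yes PSO:yes

outcome vector order: (T0.r0,T0.r1)
under SC → (0,0); (0,1); (0,2); (1,1); (1,2); (2,1); (2,2)
under TSO → (0,0); (0,1); (0,2); (1,1); (1,2); (2,1); (2,2)
under PSO → (0,0); (0,1); (0,2); (1,1); (1,2); (2,1); (2,2)
target (0,1) ∈ {SC,TSO,PSO}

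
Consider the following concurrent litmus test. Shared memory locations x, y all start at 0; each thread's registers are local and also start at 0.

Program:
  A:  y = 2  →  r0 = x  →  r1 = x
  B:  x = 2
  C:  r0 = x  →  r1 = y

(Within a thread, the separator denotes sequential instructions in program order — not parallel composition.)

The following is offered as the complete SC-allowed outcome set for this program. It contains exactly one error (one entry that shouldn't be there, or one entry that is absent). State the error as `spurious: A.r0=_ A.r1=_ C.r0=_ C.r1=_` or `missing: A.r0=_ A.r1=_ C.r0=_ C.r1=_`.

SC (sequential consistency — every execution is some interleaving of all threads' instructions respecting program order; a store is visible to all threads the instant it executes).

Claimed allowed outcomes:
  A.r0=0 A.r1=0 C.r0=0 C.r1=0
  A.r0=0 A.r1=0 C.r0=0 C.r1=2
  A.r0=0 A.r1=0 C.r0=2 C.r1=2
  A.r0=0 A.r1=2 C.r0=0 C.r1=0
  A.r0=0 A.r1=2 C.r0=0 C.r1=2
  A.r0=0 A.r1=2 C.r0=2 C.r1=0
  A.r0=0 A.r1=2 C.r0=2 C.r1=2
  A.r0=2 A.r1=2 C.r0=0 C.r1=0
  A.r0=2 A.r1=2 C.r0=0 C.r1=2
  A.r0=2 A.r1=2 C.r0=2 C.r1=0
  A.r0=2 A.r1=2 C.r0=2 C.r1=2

outcome vector order: (A.r0,A.r1,C.r0,C.r1)
under SC → 0000; 0002; 0022; 0200; 0202; 0222; 2200; 2202; 2220; 2222
claimed∖SC = {0220}

spurious: A.r0=0 A.r1=2 C.r0=2 C.r1=0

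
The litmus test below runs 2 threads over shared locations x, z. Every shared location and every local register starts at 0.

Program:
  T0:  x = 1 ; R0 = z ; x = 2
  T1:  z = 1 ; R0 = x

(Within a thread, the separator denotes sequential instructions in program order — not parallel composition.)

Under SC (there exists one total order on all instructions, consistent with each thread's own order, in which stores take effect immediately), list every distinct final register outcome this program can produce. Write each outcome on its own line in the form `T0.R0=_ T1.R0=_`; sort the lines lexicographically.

outcome vector order: (T0.R0,T1.R0)
|SC outcomes| = 5

T0.R0=0 T1.R0=1
T0.R0=0 T1.R0=2
T0.R0=1 T1.R0=0
T0.R0=1 T1.R0=1
T0.R0=1 T1.R0=2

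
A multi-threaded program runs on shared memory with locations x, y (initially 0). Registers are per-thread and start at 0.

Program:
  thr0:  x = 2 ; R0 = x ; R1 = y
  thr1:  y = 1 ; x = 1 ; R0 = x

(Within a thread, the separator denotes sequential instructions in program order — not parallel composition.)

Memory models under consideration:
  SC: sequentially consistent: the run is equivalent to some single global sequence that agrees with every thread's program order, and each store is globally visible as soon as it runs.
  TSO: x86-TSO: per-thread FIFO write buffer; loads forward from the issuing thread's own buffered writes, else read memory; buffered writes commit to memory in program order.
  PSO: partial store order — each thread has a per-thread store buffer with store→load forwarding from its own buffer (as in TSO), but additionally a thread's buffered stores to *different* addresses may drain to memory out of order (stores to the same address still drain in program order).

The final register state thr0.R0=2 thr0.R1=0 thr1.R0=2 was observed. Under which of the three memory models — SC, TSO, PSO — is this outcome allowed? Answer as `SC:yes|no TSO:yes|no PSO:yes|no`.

SC:no TSO:yes PSO:yes

outcome vector order: (thr0.R0,thr0.R1,thr1.R0)
SC: 4 outcomes — {1/1/1; 2/0/1; 2/1/1; 2/1/2}
TSO: 5 outcomes — {1/1/1; 2/0/1; 2/0/2; 2/1/1; 2/1/2}
PSO: 6 outcomes — {1/0/1; 1/1/1; 2/0/1; 2/0/2; 2/1/1; 2/1/2}
target 2/0/2 ∈ {TSO,PSO}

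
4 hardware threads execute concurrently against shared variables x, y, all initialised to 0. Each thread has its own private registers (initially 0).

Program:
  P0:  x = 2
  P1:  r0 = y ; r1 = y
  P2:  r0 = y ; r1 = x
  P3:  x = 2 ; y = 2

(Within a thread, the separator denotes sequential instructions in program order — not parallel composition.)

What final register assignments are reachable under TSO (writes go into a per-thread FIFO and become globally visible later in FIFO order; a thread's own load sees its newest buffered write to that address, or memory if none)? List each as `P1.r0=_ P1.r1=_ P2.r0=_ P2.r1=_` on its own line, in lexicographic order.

P1.r0=0 P1.r1=0 P2.r0=0 P2.r1=0
P1.r0=0 P1.r1=0 P2.r0=0 P2.r1=2
P1.r0=0 P1.r1=0 P2.r0=2 P2.r1=2
P1.r0=0 P1.r1=2 P2.r0=0 P2.r1=0
P1.r0=0 P1.r1=2 P2.r0=0 P2.r1=2
P1.r0=0 P1.r1=2 P2.r0=2 P2.r1=2
P1.r0=2 P1.r1=2 P2.r0=0 P2.r1=0
P1.r0=2 P1.r1=2 P2.r0=0 P2.r1=2
P1.r0=2 P1.r1=2 P2.r0=2 P2.r1=2

outcome vector order: (P1.r0,P1.r1,P2.r0,P2.r1)
|TSO outcomes| = 9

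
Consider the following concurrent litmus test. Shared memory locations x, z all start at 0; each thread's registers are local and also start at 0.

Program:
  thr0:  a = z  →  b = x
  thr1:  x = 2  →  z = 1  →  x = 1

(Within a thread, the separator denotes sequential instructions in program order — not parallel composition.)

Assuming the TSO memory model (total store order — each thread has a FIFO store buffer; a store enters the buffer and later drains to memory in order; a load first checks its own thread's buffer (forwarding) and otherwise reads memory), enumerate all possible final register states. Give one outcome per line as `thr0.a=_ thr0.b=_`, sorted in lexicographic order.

outcome vector order: (thr0.a,thr0.b)
|TSO outcomes| = 5

thr0.a=0 thr0.b=0
thr0.a=0 thr0.b=1
thr0.a=0 thr0.b=2
thr0.a=1 thr0.b=1
thr0.a=1 thr0.b=2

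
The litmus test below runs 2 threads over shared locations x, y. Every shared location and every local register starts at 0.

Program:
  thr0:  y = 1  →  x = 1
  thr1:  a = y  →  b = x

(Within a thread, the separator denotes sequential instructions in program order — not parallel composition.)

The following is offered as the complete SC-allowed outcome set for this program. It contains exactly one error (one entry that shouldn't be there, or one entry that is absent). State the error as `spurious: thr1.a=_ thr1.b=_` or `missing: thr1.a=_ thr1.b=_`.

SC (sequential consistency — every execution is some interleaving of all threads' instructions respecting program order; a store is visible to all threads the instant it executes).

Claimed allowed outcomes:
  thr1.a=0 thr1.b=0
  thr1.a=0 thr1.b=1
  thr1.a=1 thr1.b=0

missing: thr1.a=1 thr1.b=1

outcome vector order: (thr1.a,thr1.b)
[SC] allowed = {<0 0> <0 1> <1 0> <1 1>}
SC∖claimed = {<1 1>}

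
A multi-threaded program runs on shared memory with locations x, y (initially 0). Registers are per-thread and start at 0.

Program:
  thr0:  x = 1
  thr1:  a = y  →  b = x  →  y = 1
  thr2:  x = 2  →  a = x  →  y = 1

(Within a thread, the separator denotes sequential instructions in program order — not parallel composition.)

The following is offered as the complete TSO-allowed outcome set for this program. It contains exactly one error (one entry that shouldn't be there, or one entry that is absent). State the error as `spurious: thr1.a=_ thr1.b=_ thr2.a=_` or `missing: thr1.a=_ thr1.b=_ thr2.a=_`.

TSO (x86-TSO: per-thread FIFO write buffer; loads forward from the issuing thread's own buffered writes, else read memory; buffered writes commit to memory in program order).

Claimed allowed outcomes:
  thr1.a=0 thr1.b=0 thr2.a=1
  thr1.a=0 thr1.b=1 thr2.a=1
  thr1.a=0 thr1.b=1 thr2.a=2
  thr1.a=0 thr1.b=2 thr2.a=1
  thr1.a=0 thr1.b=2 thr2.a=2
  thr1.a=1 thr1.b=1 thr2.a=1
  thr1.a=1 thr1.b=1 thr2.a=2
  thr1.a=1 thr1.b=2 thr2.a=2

outcome vector order: (thr1.a,thr1.b,thr2.a)
under TSO → 001; 002; 011; 012; 021; 022; 111; 112; 122
TSO∖claimed = {002}

missing: thr1.a=0 thr1.b=0 thr2.a=2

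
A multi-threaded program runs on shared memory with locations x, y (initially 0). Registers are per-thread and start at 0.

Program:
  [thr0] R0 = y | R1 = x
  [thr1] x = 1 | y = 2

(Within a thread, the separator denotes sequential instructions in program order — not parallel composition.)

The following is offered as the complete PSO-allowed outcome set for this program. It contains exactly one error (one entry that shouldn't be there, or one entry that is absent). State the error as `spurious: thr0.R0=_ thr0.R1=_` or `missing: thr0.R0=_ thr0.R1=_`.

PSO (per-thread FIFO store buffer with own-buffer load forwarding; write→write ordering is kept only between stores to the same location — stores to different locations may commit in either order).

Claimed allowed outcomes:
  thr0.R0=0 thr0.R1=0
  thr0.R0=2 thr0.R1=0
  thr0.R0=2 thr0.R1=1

outcome vector order: (thr0.R0,thr0.R1)
PSO: 4 outcomes — {0/0; 0/1; 2/0; 2/1}
PSO∖claimed = {0/1}

missing: thr0.R0=0 thr0.R1=1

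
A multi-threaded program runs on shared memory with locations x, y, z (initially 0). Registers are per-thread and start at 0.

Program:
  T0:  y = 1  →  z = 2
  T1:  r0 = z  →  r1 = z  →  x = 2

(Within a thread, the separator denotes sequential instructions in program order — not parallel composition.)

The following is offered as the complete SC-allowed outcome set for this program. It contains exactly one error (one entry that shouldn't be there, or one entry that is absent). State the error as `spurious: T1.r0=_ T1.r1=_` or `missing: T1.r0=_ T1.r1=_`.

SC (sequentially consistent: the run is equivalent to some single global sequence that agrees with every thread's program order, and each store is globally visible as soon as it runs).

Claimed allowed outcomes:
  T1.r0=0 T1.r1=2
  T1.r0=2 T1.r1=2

outcome vector order: (T1.r0,T1.r1)
SC: 3 outcomes — {0/0; 0/2; 2/2}
SC∖claimed = {0/0}

missing: T1.r0=0 T1.r1=0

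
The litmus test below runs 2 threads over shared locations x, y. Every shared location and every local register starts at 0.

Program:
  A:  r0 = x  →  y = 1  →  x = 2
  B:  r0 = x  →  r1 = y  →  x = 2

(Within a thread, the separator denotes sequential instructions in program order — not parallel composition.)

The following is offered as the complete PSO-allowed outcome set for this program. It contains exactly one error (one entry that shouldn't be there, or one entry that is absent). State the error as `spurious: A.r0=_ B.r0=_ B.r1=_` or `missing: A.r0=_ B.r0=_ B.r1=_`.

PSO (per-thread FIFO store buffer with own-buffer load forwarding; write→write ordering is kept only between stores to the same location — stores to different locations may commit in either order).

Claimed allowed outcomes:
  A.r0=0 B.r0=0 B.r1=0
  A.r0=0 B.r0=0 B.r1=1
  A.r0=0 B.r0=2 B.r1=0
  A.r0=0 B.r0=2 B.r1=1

missing: A.r0=2 B.r0=0 B.r1=0

outcome vector order: (A.r0,B.r0,B.r1)
PSO: 5 outcomes — {<0 0 0> <0 0 1> <0 2 0> <0 2 1> <2 0 0>}
PSO∖claimed = {<2 0 0>}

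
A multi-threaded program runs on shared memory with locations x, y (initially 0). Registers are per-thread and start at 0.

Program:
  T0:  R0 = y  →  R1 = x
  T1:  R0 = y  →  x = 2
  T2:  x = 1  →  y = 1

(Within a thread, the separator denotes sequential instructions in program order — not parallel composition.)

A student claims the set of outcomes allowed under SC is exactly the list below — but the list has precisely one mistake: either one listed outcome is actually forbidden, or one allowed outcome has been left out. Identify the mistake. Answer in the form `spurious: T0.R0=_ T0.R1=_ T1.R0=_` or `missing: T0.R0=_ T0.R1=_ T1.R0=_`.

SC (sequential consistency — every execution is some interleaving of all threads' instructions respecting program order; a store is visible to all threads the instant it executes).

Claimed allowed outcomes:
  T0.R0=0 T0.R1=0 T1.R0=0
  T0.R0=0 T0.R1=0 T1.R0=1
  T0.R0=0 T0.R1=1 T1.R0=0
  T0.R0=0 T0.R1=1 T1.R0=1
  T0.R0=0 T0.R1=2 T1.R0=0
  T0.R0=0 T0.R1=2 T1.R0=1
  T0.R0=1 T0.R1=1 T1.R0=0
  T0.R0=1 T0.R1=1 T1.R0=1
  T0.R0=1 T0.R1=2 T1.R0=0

outcome vector order: (T0.R0,T0.R1,T1.R0)
[SC] allowed = {(0,0,0); (0,0,1); (0,1,0); (0,1,1); (0,2,0); (0,2,1); (1,1,0); (1,1,1); (1,2,0); (1,2,1)}
SC∖claimed = {(1,2,1)}

missing: T0.R0=1 T0.R1=2 T1.R0=1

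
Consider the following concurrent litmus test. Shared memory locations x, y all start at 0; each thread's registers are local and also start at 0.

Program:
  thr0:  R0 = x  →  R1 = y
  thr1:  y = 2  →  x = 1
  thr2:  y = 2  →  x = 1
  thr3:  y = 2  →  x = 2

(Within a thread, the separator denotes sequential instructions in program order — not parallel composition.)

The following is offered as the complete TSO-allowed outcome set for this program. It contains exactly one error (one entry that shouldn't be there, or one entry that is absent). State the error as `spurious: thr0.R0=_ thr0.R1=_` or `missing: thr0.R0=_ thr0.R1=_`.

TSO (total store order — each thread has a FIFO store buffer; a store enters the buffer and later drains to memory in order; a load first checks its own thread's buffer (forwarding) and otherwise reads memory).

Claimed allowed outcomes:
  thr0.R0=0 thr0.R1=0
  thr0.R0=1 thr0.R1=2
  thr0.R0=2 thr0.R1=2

missing: thr0.R0=0 thr0.R1=2

outcome vector order: (thr0.R0,thr0.R1)
TSO (4): 00 02 12 22
TSO∖claimed = {02}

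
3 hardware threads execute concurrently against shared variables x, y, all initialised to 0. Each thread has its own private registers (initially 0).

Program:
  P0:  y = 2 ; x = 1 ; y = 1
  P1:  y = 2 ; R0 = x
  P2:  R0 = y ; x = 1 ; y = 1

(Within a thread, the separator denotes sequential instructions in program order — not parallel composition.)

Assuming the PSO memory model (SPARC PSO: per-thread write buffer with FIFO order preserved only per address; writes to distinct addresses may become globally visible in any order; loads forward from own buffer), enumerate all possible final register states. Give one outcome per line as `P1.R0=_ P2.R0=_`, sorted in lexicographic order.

P1.R0=0 P2.R0=0
P1.R0=0 P2.R0=1
P1.R0=0 P2.R0=2
P1.R0=1 P2.R0=0
P1.R0=1 P2.R0=1
P1.R0=1 P2.R0=2

outcome vector order: (P1.R0,P2.R0)
|PSO outcomes| = 6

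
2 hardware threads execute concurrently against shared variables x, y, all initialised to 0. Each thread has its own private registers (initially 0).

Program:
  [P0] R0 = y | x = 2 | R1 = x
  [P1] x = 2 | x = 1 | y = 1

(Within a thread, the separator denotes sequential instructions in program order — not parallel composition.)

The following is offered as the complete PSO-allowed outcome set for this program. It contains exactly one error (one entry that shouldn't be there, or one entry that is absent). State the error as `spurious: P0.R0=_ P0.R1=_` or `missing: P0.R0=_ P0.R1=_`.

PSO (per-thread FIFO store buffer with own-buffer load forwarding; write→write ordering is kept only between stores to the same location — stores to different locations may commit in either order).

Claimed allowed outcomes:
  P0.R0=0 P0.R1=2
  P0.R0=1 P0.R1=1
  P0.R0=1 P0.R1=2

missing: P0.R0=0 P0.R1=1

outcome vector order: (P0.R0,P0.R1)
PSO (4): <0 1>; <0 2>; <1 1>; <1 2>
PSO∖claimed = {<0 1>}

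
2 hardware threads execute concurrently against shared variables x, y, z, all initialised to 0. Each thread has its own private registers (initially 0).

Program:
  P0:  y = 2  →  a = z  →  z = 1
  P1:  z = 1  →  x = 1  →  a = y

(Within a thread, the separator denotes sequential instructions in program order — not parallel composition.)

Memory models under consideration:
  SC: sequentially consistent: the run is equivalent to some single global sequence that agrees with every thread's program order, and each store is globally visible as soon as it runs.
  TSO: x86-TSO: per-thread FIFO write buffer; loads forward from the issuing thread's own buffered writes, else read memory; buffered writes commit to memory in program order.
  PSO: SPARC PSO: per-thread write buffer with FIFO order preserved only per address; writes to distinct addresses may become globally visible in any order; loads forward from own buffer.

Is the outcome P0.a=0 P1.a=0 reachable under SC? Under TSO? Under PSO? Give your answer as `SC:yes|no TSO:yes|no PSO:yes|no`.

outcome vector order: (P0.a,P1.a)
under SC → (0,2); (1,0); (1,2)
under TSO → (0,0); (0,2); (1,0); (1,2)
under PSO → (0,0); (0,2); (1,0); (1,2)
target (0,0) ∈ {TSO,PSO}

SC:no TSO:yes PSO:yes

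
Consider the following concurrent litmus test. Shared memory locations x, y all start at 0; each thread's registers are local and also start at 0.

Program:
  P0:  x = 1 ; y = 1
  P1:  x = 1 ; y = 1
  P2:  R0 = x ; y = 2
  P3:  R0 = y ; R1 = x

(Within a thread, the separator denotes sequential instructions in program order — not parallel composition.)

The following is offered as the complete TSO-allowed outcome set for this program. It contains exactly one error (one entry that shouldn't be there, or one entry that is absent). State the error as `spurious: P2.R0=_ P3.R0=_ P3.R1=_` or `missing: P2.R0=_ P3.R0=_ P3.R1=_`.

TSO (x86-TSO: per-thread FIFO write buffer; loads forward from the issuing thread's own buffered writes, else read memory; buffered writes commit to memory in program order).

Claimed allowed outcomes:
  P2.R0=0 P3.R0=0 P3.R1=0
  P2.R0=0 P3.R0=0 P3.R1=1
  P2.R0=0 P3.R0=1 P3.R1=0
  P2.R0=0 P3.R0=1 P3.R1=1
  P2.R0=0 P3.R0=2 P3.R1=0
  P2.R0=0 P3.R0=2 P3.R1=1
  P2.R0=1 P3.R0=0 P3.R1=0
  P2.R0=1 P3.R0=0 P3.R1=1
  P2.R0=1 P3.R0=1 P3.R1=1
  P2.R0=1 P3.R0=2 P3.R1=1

spurious: P2.R0=0 P3.R0=1 P3.R1=0

outcome vector order: (P2.R0,P3.R0,P3.R1)
[TSO] allowed = {0/0/0; 0/0/1; 0/1/1; 0/2/0; 0/2/1; 1/0/0; 1/0/1; 1/1/1; 1/2/1}
claimed∖TSO = {0/1/0}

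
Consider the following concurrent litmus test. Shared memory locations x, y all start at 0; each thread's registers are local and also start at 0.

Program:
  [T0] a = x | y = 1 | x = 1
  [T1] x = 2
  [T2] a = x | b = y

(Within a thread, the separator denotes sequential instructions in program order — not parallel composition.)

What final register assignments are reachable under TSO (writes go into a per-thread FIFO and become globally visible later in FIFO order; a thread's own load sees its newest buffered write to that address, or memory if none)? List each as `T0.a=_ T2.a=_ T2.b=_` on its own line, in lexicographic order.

outcome vector order: (T0.a,T2.a,T2.b)
|TSO outcomes| = 10

T0.a=0 T2.a=0 T2.b=0
T0.a=0 T2.a=0 T2.b=1
T0.a=0 T2.a=1 T2.b=1
T0.a=0 T2.a=2 T2.b=0
T0.a=0 T2.a=2 T2.b=1
T0.a=2 T2.a=0 T2.b=0
T0.a=2 T2.a=0 T2.b=1
T0.a=2 T2.a=1 T2.b=1
T0.a=2 T2.a=2 T2.b=0
T0.a=2 T2.a=2 T2.b=1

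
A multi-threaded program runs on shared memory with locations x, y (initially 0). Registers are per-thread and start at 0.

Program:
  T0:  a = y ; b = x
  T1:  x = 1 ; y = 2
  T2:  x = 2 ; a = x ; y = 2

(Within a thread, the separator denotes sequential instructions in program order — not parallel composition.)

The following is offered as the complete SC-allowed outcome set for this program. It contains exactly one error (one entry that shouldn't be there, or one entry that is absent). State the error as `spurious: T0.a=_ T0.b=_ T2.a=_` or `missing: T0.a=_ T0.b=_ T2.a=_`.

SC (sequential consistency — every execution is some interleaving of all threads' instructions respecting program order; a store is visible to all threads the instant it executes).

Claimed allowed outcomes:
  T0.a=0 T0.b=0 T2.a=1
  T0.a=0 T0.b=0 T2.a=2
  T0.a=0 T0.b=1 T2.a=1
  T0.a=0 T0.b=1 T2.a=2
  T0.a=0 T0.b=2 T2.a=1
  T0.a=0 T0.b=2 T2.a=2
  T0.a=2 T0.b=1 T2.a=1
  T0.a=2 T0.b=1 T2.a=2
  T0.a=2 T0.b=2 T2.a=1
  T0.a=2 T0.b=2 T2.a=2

spurious: T0.a=2 T0.b=2 T2.a=1

outcome vector order: (T0.a,T0.b,T2.a)
SC (9): 001; 002; 011; 012; 021; 022; 211; 212; 222
claimed∖SC = {221}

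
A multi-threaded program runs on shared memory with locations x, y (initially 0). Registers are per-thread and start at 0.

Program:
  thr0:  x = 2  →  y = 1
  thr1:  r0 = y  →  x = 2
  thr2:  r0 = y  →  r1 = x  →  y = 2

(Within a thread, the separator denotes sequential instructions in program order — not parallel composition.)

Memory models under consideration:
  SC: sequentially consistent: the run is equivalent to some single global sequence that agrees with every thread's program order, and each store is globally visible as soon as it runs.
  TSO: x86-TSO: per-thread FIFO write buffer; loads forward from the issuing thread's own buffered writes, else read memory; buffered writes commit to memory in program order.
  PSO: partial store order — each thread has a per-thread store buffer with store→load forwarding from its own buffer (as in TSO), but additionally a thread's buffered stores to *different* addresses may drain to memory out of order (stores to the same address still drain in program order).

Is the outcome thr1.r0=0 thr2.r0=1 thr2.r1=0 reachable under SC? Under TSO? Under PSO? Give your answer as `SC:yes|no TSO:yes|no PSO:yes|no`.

SC:no TSO:no PSO:yes

outcome vector order: (thr1.r0,thr2.r0,thr2.r1)
SC: 9 outcomes — {(0,0,0) (0,0,2) (0,1,2) (1,0,0) (1,0,2) (1,1,2) (2,0,0) (2,0,2) (2,1,2)}
TSO: 9 outcomes — {(0,0,0) (0,0,2) (0,1,2) (1,0,0) (1,0,2) (1,1,2) (2,0,0) (2,0,2) (2,1,2)}
PSO: 12 outcomes — {(0,0,0) (0,0,2) (0,1,0) (0,1,2) (1,0,0) (1,0,2) (1,1,0) (1,1,2) (2,0,0) (2,0,2) (2,1,0) (2,1,2)}
target (0,1,0) ∈ {PSO}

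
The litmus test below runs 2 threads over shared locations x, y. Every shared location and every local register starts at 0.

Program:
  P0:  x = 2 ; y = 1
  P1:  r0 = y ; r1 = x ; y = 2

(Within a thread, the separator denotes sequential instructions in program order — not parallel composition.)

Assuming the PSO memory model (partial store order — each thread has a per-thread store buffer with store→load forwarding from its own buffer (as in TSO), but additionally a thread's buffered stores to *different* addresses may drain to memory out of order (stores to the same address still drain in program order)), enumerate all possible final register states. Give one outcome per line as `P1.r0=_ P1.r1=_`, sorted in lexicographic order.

outcome vector order: (P1.r0,P1.r1)
|PSO outcomes| = 4

P1.r0=0 P1.r1=0
P1.r0=0 P1.r1=2
P1.r0=1 P1.r1=0
P1.r0=1 P1.r1=2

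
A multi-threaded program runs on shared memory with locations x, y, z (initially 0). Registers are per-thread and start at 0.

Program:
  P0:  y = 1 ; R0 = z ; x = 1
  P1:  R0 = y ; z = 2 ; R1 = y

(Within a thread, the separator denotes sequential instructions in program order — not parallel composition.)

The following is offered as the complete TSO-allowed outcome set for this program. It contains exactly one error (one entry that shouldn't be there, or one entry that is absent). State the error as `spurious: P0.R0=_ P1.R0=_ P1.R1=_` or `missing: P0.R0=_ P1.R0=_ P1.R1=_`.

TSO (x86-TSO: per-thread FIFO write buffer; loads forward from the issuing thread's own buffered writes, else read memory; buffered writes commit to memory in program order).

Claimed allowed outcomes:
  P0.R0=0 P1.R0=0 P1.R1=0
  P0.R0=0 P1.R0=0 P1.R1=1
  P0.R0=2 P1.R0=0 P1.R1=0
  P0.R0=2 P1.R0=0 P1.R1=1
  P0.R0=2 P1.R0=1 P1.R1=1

missing: P0.R0=0 P1.R0=1 P1.R1=1

outcome vector order: (P0.R0,P1.R0,P1.R1)
under TSO → 0/0/0, 0/0/1, 0/1/1, 2/0/0, 2/0/1, 2/1/1
TSO∖claimed = {0/1/1}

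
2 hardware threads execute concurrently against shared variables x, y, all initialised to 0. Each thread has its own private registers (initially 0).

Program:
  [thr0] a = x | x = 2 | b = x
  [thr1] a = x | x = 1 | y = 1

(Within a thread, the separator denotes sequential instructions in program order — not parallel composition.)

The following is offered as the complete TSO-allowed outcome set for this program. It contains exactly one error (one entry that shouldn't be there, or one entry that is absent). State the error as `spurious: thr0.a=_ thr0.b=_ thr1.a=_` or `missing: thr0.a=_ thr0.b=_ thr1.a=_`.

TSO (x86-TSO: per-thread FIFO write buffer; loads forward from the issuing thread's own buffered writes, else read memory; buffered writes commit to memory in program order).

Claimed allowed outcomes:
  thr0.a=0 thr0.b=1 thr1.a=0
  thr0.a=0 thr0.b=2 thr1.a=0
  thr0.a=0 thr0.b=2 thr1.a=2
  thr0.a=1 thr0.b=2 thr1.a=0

missing: thr0.a=0 thr0.b=1 thr1.a=2

outcome vector order: (thr0.a,thr0.b,thr1.a)
[TSO] allowed = {010, 012, 020, 022, 120}
TSO∖claimed = {012}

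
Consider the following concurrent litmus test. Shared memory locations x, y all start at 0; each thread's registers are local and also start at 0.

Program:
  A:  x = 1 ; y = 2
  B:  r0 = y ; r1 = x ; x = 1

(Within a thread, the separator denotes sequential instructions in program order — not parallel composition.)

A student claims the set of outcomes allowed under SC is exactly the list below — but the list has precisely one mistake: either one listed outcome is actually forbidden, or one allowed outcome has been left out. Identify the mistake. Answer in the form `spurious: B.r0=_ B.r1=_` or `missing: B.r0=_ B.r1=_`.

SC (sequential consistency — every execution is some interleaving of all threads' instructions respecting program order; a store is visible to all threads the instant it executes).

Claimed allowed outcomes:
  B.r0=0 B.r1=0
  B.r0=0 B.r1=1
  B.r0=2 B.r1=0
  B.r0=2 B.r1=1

outcome vector order: (B.r0,B.r1)
under SC → <0 0>; <0 1>; <2 1>
claimed∖SC = {<2 0>}

spurious: B.r0=2 B.r1=0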